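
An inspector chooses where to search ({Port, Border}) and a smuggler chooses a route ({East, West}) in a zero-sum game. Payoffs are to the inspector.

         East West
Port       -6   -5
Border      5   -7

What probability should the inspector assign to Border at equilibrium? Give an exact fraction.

Row minima: Port → -6, Border → -7; maximin = -6.
Column maxima: East → 5, West → -5; minimax = -5.
-6 ≠ -5, so there is no saddle point; optimal play is mixed.
Let the inspector play Port with probability p. Expected payoff against East: (-6)p + 5(1−p) = −11p + 5; against West: (-5)p + (-7)(1−p) = 2p − 7.
Setting these equal: −11p + 5 = 2p − 7 ⇒ −13p = -12 ⇒ p = 12/13, and the value is (-11)·(12/13) + 5 = -67/13.
For the smuggler: with q = P(East), equating Port's and Border's payoffs gives −q − 5 = 12q − 7 ⇒ q = 2/13.

1/13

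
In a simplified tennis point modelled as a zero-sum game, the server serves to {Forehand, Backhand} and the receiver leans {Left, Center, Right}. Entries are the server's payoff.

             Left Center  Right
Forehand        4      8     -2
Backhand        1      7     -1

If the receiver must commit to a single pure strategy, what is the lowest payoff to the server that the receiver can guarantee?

-1

Column maxima: Left → 4, Center → 8, Right → -1.
The smallest of these is -1.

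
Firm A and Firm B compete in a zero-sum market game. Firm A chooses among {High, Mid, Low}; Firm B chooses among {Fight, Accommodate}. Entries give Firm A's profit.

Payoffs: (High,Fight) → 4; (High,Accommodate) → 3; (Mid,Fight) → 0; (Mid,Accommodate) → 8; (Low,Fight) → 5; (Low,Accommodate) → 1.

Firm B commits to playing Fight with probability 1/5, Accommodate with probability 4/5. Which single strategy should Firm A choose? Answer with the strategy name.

Mid

Expected payoff of High: (1/5)·4 + (4/5)·3 = 16/5.
Expected payoff of Mid: (1/5)·0 + (4/5)·8 = 32/5.
Expected payoff of Low: (1/5)·5 + (4/5)·1 = 9/5.
The largest is 32/5, so Firm A's best response is Mid.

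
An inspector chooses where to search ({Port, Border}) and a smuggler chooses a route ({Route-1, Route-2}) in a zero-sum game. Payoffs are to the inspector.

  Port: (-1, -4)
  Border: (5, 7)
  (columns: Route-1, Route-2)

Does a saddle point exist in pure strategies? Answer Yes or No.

Row minima: Port → -4, Border → 5; maximin = 5.
Column maxima: Route-1 → 5, Route-2 → 7; minimax = 5.
maximin = minimax = 5, so a saddle point exists.

Yes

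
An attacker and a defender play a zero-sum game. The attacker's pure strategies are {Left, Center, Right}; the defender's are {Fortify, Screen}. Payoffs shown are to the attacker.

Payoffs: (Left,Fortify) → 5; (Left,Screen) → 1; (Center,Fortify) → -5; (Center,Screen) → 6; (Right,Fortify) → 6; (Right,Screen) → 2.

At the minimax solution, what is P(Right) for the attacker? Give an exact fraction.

11/15

Row minima: Left → 1, Center → -5, Right → 2; maximin = 2.
Column maxima: Fortify → 6, Screen → 6; minimax = 6.
2 ≠ 6, so there is no saddle point; optimal play is mixed.
Left is strictly dominated by Right, so the attacker never plays it.
On the remaining 2×2 (Center, Right vs Fortify, Screen):
Let the attacker play Center with probability p. Expected payoff against Fortify: (-5)p + 6(1−p) = −11p + 6; against Screen: 6p + 2(1−p) = 4p + 2.
Setting these equal: −11p + 6 = 4p + 2 ⇒ −15p = -4 ⇒ p = 4/15, and the value is (-11)·(4/15) + 6 = 46/15.
For the defender: with q = P(Fortify), equating Center's and Right's payoffs gives −11q + 6 = 4q + 2 ⇒ q = 4/15.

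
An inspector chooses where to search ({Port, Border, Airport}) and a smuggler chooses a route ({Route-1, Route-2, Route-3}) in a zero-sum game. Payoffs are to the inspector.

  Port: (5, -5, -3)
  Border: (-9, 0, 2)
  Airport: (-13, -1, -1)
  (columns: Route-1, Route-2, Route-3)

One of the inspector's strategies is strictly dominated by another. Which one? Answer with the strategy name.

Border gives a strictly higher payoff than Airport against every column: -9 > -13, 0 > -1, 2 > -1.
So Airport is strictly dominated and the inspector never plays it.

Airport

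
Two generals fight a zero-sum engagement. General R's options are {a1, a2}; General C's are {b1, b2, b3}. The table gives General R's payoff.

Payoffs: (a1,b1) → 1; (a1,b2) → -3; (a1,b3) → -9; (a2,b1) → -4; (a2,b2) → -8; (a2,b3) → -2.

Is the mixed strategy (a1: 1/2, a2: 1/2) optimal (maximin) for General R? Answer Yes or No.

Yes

Against b1 this mix gives (1/2)·1 + (1/2)·(-4) = -3/2.
Against b2 this mix gives (1/2)·(-3) + (1/2)·(-8) = -11/2.
Against b3 this mix gives (1/2)·(-9) + (1/2)·(-2) = -11/2.
All of General C's active replies (b2, b3) yield -11/2, and no column does worse for General R. The mix makes General C indifferent and guarantees -11/2, so it is optimal.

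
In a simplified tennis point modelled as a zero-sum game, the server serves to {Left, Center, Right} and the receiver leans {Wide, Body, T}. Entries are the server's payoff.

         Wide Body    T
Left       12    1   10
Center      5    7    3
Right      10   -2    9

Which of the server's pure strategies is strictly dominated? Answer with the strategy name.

Left gives a strictly higher payoff than Right against every column: 12 > 10, 1 > -2, 10 > 9.
So Right is strictly dominated and the server never plays it.

Right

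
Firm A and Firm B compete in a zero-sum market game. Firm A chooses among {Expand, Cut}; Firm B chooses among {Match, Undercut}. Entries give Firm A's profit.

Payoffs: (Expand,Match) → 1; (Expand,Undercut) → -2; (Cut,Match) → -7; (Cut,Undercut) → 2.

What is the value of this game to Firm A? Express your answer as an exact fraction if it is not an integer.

Row minima: Expand → -2, Cut → -7; maximin = -2.
Column maxima: Match → 1, Undercut → 2; minimax = 1.
-2 ≠ 1, so there is no saddle point; optimal play is mixed.
Let Firm A play Expand with probability p. Expected payoff against Match: 1p + (-7)(1−p) = 8p − 7; against Undercut: (-2)p + 2(1−p) = −4p + 2.
Setting these equal: 8p − 7 = −4p + 2 ⇒ 12p = 9 ⇒ p = 3/4, and the value is (8)·(3/4) − 7 = -1.
For Firm B: with q = P(Match), equating Expand's and Cut's payoffs gives 3q − 2 = −9q + 2 ⇒ q = 1/3.

-1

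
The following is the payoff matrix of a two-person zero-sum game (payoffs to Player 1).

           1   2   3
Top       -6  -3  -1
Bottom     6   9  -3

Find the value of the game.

-12/7

Row minima: Top → -6, Bottom → -3; maximin = -3.
Column maxima: 1 → 6, 2 → 9, 3 → -1; minimax = -1.
-3 ≠ -1, so there is no saddle point; optimal play is mixed.
2 is strictly dominated by 1 (it gives Player 1 strictly more in every row), so Player 2 never plays it.
On the remaining 2×2 (Top, Bottom vs 1, 3):
Let Player 1 play Top with probability p. Expected payoff against 1: (-6)p + 6(1−p) = −12p + 6; against 3: (-1)p + (-3)(1−p) = 2p − 3.
Setting these equal: −12p + 6 = 2p − 3 ⇒ −14p = -9 ⇒ p = 9/14, and the value is (-12)·(9/14) + 6 = -12/7.
For Player 2: with q = P(1), equating Top's and Bottom's payoffs gives −5q − 1 = 9q − 3 ⇒ q = 1/7.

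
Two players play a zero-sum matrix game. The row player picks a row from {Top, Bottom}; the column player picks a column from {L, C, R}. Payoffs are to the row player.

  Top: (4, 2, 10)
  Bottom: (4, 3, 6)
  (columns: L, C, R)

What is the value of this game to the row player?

3

Row minima: Top → 2, Bottom → 3; maximin = 3.
Column maxima: L → 4, C → 3, R → 10; minimax = 3.
Since maximin = minimax = 3, there is a saddle point and the value is 3.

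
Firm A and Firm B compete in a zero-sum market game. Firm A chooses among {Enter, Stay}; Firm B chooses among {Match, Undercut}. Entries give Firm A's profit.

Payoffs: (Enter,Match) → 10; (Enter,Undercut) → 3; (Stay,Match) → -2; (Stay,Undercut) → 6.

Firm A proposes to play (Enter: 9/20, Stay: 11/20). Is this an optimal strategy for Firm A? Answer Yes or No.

Against Match this mix gives (9/20)·10 + (11/20)·(-2) = 17/5.
Against Undercut this mix gives (9/20)·3 + (11/20)·6 = 93/20.
Firm B will play Match, holding Firm A to 17/5. Shifting weight toward the row that does better against Match would raise this floor (the equalizing mix achieves 22/5 against both Match and Undercut), so the proposed strategy is not optimal.

No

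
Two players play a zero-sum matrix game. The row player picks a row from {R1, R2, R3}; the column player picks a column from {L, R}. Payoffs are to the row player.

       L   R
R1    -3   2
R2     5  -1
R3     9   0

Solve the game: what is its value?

Row minima: R1 → -3, R2 → -1, R3 → 0; maximin = 0.
Column maxima: L → 9, R → 2; minimax = 2.
0 ≠ 2, so there is no saddle point; optimal play is mixed.
R2 is strictly dominated by R3, so the row player never plays it.
On the remaining 2×2 (R1, R3 vs L, R):
Let the row player play R1 with probability p. Expected payoff against L: (-3)p + 9(1−p) = −12p + 9; against R: 2p + 0(1−p) = 2p.
Setting these equal: −12p + 9 = 2p ⇒ −14p = -9 ⇒ p = 9/14, and the value is (-12)·(9/14) + 9 = 9/7.
For the column player: with q = P(L), equating R1's and R3's payoffs gives −5q + 2 = 9q ⇒ q = 1/7.

9/7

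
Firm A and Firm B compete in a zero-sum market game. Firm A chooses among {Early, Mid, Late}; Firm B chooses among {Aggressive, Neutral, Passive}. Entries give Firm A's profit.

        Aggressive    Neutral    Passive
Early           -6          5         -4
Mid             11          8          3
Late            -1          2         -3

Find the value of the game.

3

Row minima: Early → -6, Mid → 3, Late → -3; maximin = 3.
Column maxima: Aggressive → 11, Neutral → 8, Passive → 3; minimax = 3.
Since maximin = minimax = 3, there is a saddle point and the value is 3.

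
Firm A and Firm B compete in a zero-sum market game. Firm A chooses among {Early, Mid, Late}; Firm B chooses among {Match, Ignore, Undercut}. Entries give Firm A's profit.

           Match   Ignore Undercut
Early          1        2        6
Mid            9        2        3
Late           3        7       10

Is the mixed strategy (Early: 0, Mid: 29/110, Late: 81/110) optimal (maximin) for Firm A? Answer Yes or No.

Against Match this mix gives (29/110)·9 + (81/110)·3 = 252/55.
Against Ignore this mix gives (29/110)·2 + (81/110)·7 = 125/22.
Against Undercut this mix gives (29/110)·3 + (81/110)·10 = 897/110.
Firm B will play Match, holding Firm A to 252/55. Shifting weight toward the row that does better against Match would raise this floor (the equalizing mix achieves 57/11 against both Match and Ignore), so the proposed strategy is not optimal.

No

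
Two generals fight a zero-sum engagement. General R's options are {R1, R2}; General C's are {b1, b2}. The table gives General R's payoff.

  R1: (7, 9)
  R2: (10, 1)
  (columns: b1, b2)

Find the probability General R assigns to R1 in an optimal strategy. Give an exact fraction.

9/11

Row minima: R1 → 7, R2 → 1; maximin = 7.
Column maxima: b1 → 10, b2 → 9; minimax = 9.
7 ≠ 9, so there is no saddle point; optimal play is mixed.
Let General R play R1 with probability p. Expected payoff against b1: 7p + 10(1−p) = −3p + 10; against b2: 9p + 1(1−p) = 8p + 1.
Setting these equal: −3p + 10 = 8p + 1 ⇒ −11p = -9 ⇒ p = 9/11, and the value is (-3)·(9/11) + 10 = 83/11.
For General C: with q = P(b1), equating R1's and R2's payoffs gives −2q + 9 = 9q + 1 ⇒ q = 8/11.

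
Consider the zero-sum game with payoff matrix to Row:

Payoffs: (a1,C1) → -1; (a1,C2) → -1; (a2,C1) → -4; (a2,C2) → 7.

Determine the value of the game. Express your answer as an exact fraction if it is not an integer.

Row minima: a1 → -1, a2 → -4; maximin = -1.
Column maxima: C1 → -1, C2 → 7; minimax = -1.
Since maximin = minimax = -1, there is a saddle point and the value is -1.

-1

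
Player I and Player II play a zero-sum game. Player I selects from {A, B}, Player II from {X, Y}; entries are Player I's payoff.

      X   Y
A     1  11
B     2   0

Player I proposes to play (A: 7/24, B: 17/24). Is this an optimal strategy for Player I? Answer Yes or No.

Against X this mix gives (7/24)·1 + (17/24)·2 = 41/24.
Against Y this mix gives (7/24)·11 + (17/24)·0 = 77/24.
Player II will play X, holding Player I to 41/24. Shifting weight toward the row that does better against X would raise this floor (the equalizing mix achieves 11/6 against both X and Y), so the proposed strategy is not optimal.

No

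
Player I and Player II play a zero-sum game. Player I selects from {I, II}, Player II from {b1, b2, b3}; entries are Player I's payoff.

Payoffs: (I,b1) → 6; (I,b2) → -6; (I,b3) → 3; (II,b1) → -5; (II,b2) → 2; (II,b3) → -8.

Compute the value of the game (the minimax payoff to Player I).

-42/19

Row minima: I → -6, II → -8; maximin = -6.
Column maxima: b1 → 6, b2 → 2, b3 → 3; minimax = 2.
-6 ≠ 2, so there is no saddle point; optimal play is mixed.
b1 is strictly dominated by b3 (it gives Player I strictly more in every row), so Player II never plays it.
On the remaining 2×2 (I, II vs b2, b3):
Let Player I play I with probability p. Expected payoff against b2: (-6)p + 2(1−p) = −8p + 2; against b3: 3p + (-8)(1−p) = 11p − 8.
Setting these equal: −8p + 2 = 11p − 8 ⇒ −19p = -10 ⇒ p = 10/19, and the value is (-8)·(10/19) + 2 = -42/19.
For Player II: with q = P(b2), equating I's and II's payoffs gives −9q + 3 = 10q − 8 ⇒ q = 11/19.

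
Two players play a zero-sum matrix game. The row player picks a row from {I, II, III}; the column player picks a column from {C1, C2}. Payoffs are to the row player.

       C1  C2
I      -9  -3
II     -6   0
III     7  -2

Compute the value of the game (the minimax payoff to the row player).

Row minima: I → -9, II → -6, III → -2; maximin = -2.
Column maxima: C1 → 7, C2 → 0; minimax = 0.
-2 ≠ 0, so there is no saddle point; optimal play is mixed.
I is strictly dominated by II, so the row player never plays it.
On the remaining 2×2 (II, III vs C1, C2):
Let the row player play II with probability p. Expected payoff against C1: (-6)p + 7(1−p) = −13p + 7; against C2: 0p + (-2)(1−p) = 2p − 2.
Setting these equal: −13p + 7 = 2p − 2 ⇒ −15p = -9 ⇒ p = 3/5, and the value is (-13)·(3/5) + 7 = -4/5.
For the column player: with q = P(C1), equating II's and III's payoffs gives −6q = 9q − 2 ⇒ q = 2/15.

-4/5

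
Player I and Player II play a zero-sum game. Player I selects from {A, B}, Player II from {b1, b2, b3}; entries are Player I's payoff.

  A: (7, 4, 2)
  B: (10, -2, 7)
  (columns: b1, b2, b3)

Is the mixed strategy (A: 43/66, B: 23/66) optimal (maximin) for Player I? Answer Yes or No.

No

Against b1 this mix gives (43/66)·7 + (23/66)·10 = 177/22.
Against b2 this mix gives (43/66)·4 + (23/66)·(-2) = 21/11.
Against b3 this mix gives (43/66)·2 + (23/66)·7 = 247/66.
Player II will play b2, holding Player I to 21/11. Shifting weight toward the row that does better against b2 would raise this floor (the equalizing mix achieves 32/11 against both b2 and b3), so the proposed strategy is not optimal.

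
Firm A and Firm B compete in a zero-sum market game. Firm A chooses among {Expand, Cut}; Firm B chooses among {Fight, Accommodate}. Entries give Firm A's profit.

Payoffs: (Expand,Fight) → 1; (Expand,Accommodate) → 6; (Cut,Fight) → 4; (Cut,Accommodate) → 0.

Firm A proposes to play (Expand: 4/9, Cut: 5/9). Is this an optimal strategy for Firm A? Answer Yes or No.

Against Fight this mix gives (4/9)·1 + (5/9)·4 = 8/3.
Against Accommodate this mix gives (4/9)·6 + (5/9)·0 = 8/3.
All of Firm B's active replies (Fight, Accommodate) yield 8/3, and no column does worse for Firm A. The mix makes Firm B indifferent and guarantees 8/3, so it is optimal.

Yes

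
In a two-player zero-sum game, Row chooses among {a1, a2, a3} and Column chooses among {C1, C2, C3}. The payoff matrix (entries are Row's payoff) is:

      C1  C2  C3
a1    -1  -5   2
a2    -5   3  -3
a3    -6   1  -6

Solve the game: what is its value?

Row minima: a1 → -5, a2 → -5, a3 → -6; maximin = -5.
Column maxima: C1 → -1, C2 → 3, C3 → 2; minimax = -1.
-5 ≠ -1, so there is no saddle point; optimal play is mixed.
a3 is strictly dominated by a2, so Row never plays it.
With a3 eliminated, C3 is strictly dominated by C1 (it gives Row strictly more in every remaining row), so Column never plays it.
On the remaining 2×2 (a1, a2 vs C1, C2):
Let Row play a1 with probability p. Expected payoff against C1: (-1)p + (-5)(1−p) = 4p − 5; against C2: (-5)p + 3(1−p) = −8p + 3.
Setting these equal: 4p − 5 = −8p + 3 ⇒ 12p = 8 ⇒ p = 2/3, and the value is (4)·(2/3) − 5 = -7/3.
For Column: with q = P(C1), equating a1's and a2's payoffs gives 4q − 5 = −8q + 3 ⇒ q = 2/3.

-7/3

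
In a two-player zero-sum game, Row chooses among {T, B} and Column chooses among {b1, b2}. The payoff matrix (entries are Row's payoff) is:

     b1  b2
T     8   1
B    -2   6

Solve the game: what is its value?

10/3

Row minima: T → 1, B → -2; maximin = 1.
Column maxima: b1 → 8, b2 → 6; minimax = 6.
1 ≠ 6, so there is no saddle point; optimal play is mixed.
Let Row play T with probability p. Expected payoff against b1: 8p + (-2)(1−p) = 10p − 2; against b2: 1p + 6(1−p) = −5p + 6.
Setting these equal: 10p − 2 = −5p + 6 ⇒ 15p = 8 ⇒ p = 8/15, and the value is (10)·(8/15) − 2 = 10/3.
For Column: with q = P(b1), equating T's and B's payoffs gives 7q + 1 = −8q + 6 ⇒ q = 1/3.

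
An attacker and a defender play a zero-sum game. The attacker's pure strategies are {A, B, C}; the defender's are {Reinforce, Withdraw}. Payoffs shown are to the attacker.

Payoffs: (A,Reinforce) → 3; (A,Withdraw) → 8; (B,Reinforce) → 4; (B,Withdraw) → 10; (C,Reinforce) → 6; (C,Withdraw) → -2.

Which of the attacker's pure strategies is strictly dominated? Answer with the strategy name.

B gives a strictly higher payoff than A against every column: 4 > 3, 10 > 8.
So A is strictly dominated and the attacker never plays it.

A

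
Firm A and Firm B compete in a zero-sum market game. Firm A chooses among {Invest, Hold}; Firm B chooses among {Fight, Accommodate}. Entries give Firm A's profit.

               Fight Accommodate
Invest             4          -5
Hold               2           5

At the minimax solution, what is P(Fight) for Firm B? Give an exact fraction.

Row minima: Invest → -5, Hold → 2; maximin = 2.
Column maxima: Fight → 4, Accommodate → 5; minimax = 4.
2 ≠ 4, so there is no saddle point; optimal play is mixed.
Let Firm A play Invest with probability p. Expected payoff against Fight: 4p + 2(1−p) = 2p + 2; against Accommodate: (-5)p + 5(1−p) = −10p + 5.
Setting these equal: 2p + 2 = −10p + 5 ⇒ 12p = 3 ⇒ p = 1/4, and the value is (2)·(1/4) + 2 = 5/2.
For Firm B: with q = P(Fight), equating Invest's and Hold's payoffs gives 9q − 5 = −3q + 5 ⇒ q = 5/6.

5/6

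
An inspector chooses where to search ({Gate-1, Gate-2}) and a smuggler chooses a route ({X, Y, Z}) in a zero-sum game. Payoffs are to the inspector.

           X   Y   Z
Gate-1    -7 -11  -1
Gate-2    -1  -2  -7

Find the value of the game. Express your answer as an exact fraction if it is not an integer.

-5

Row minima: Gate-1 → -11, Gate-2 → -7; maximin = -7.
Column maxima: X → -1, Y → -2, Z → -1; minimax = -2.
-7 ≠ -2, so there is no saddle point; optimal play is mixed.
X is strictly dominated by Y (it gives the inspector strictly more in every row), so the smuggler never plays it.
On the remaining 2×2 (Gate-1, Gate-2 vs Y, Z):
Let the inspector play Gate-1 with probability p. Expected payoff against Y: (-11)p + (-2)(1−p) = −9p − 2; against Z: (-1)p + (-7)(1−p) = 6p − 7.
Setting these equal: −9p − 2 = 6p − 7 ⇒ −15p = -5 ⇒ p = 1/3, and the value is (-9)·(1/3) − 2 = -5.
For the smuggler: with q = P(Y), equating Gate-1's and Gate-2's payoffs gives −10q − 1 = 5q − 7 ⇒ q = 2/5.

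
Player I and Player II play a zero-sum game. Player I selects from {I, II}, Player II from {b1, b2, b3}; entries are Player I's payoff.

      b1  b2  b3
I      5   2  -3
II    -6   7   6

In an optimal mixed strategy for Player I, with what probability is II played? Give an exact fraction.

Row minima: I → -3, II → -6; maximin = -3.
Column maxima: b1 → 5, b2 → 7, b3 → 6; minimax = 5.
-3 ≠ 5, so there is no saddle point; optimal play is mixed.
b2 is strictly dominated by b3 (it gives Player I strictly more in every row), so Player II never plays it.
On the remaining 2×2 (I, II vs b1, b3):
Let Player I play I with probability p. Expected payoff against b1: 5p + (-6)(1−p) = 11p − 6; against b3: (-3)p + 6(1−p) = −9p + 6.
Setting these equal: 11p − 6 = −9p + 6 ⇒ 20p = 12 ⇒ p = 3/5, and the value is (11)·(3/5) − 6 = 3/5.
For Player II: with q = P(b1), equating I's and II's payoffs gives 8q − 3 = −12q + 6 ⇒ q = 9/20.

2/5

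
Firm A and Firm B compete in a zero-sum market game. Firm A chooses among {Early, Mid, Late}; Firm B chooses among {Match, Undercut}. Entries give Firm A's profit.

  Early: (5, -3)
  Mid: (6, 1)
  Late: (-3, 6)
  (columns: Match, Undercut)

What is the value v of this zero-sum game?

39/14

Row minima: Early → -3, Mid → 1, Late → -3; maximin = 1.
Column maxima: Match → 6, Undercut → 6; minimax = 6.
1 ≠ 6, so there is no saddle point; optimal play is mixed.
Early is strictly dominated by Mid, so Firm A never plays it.
On the remaining 2×2 (Mid, Late vs Match, Undercut):
Let Firm A play Mid with probability p. Expected payoff against Match: 6p + (-3)(1−p) = 9p − 3; against Undercut: 1p + 6(1−p) = −5p + 6.
Setting these equal: 9p − 3 = −5p + 6 ⇒ 14p = 9 ⇒ p = 9/14, and the value is (9)·(9/14) − 3 = 39/14.
For Firm B: with q = P(Match), equating Mid's and Late's payoffs gives 5q + 1 = −9q + 6 ⇒ q = 5/14.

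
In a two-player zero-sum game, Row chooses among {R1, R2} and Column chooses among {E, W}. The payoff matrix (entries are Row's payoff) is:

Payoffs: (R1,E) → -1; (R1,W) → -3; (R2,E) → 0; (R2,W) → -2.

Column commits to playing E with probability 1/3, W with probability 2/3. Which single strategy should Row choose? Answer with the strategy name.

R2

Expected payoff of R1: (1/3)·(-1) + (2/3)·(-3) = -7/3.
Expected payoff of R2: (1/3)·0 + (2/3)·(-2) = -4/3.
The largest is -4/3, so Row's best response is R2.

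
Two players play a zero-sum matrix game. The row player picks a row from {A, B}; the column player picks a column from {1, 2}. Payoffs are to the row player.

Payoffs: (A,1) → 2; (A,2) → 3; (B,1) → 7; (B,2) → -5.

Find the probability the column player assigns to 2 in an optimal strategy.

5/13

Row minima: A → 2, B → -5; maximin = 2.
Column maxima: 1 → 7, 2 → 3; minimax = 3.
2 ≠ 3, so there is no saddle point; optimal play is mixed.
Let the row player play A with probability p. Expected payoff against 1: 2p + 7(1−p) = −5p + 7; against 2: 3p + (-5)(1−p) = 8p − 5.
Setting these equal: −5p + 7 = 8p − 5 ⇒ −13p = -12 ⇒ p = 12/13, and the value is (-5)·(12/13) + 7 = 31/13.
For the column player: with q = P(1), equating A's and B's payoffs gives −q + 3 = 12q − 5 ⇒ q = 8/13.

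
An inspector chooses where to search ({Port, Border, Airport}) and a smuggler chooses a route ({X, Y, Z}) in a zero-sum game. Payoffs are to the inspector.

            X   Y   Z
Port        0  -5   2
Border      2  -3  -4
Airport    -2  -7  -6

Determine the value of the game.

-13/4

Row minima: Port → -5, Border → -4, Airport → -7; maximin = -4.
Column maxima: X → 2, Y → -3, Z → 2; minimax = -3.
-4 ≠ -3, so there is no saddle point; optimal play is mixed.
Airport is strictly dominated by Port, so the inspector never plays it.
X is strictly dominated by Y (it gives the inspector strictly more in every row), so the smuggler never plays it.
On the remaining 2×2 (Port, Border vs Y, Z):
Let the inspector play Port with probability p. Expected payoff against Y: (-5)p + (-3)(1−p) = −2p − 3; against Z: 2p + (-4)(1−p) = 6p − 4.
Setting these equal: −2p − 3 = 6p − 4 ⇒ −8p = -1 ⇒ p = 1/8, and the value is (-2)·(1/8) − 3 = -13/4.
For the smuggler: with q = P(Y), equating Port's and Border's payoffs gives −7q + 2 = q − 4 ⇒ q = 3/4.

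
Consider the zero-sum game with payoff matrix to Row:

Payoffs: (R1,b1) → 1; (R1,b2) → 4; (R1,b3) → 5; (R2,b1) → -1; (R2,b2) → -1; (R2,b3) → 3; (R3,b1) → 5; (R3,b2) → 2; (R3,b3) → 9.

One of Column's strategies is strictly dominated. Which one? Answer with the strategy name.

b3

b1 holds Row's payoff strictly below b3 in every row: 1 < 5, -1 < 3, 5 < 9.
So b3 is strictly dominated for Column.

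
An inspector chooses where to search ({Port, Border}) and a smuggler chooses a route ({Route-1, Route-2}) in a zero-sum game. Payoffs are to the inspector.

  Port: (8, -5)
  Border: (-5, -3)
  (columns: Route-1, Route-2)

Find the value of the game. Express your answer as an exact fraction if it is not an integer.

Row minima: Port → -5, Border → -5; maximin = -5.
Column maxima: Route-1 → 8, Route-2 → -3; minimax = -3.
-5 ≠ -3, so there is no saddle point; optimal play is mixed.
Let the inspector play Port with probability p. Expected payoff against Route-1: 8p + (-5)(1−p) = 13p − 5; against Route-2: (-5)p + (-3)(1−p) = −2p − 3.
Setting these equal: 13p − 5 = −2p − 3 ⇒ 15p = 2 ⇒ p = 2/15, and the value is (13)·(2/15) − 5 = -49/15.
For the smuggler: with q = P(Route-1), equating Port's and Border's payoffs gives 13q − 5 = −2q − 3 ⇒ q = 2/15.

-49/15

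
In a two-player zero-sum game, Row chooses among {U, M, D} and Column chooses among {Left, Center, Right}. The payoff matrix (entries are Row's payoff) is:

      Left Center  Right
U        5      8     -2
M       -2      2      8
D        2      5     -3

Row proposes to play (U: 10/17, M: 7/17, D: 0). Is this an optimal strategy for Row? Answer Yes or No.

Yes

Against Left this mix gives (10/17)·5 + (7/17)·(-2) = 36/17.
Against Center this mix gives (10/17)·8 + (7/17)·2 = 94/17.
Against Right this mix gives (10/17)·(-2) + (7/17)·8 = 36/17.
All of Column's active replies (Left, Right) yield 36/17, and no column does worse for Row. The mix makes Column indifferent and guarantees 36/17, so it is optimal.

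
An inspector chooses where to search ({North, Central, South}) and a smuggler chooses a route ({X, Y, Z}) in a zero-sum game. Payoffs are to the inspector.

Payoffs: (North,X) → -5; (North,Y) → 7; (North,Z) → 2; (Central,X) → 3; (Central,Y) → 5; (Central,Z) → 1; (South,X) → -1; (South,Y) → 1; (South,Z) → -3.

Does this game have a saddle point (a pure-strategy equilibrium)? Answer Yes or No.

No

Row minima: North → -5, Central → 1, South → -3; maximin = 1.
Column maxima: X → 3, Y → 7, Z → 2; minimax = 2.
1 ≠ 2, so no pure-strategy equilibrium exists.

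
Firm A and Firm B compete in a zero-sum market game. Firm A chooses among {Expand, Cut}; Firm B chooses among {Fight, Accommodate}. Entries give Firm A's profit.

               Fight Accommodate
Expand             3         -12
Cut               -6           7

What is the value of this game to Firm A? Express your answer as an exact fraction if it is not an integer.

Row minima: Expand → -12, Cut → -6; maximin = -6.
Column maxima: Fight → 3, Accommodate → 7; minimax = 3.
-6 ≠ 3, so there is no saddle point; optimal play is mixed.
Let Firm A play Expand with probability p. Expected payoff against Fight: 3p + (-6)(1−p) = 9p − 6; against Accommodate: (-12)p + 7(1−p) = −19p + 7.
Setting these equal: 9p − 6 = −19p + 7 ⇒ 28p = 13 ⇒ p = 13/28, and the value is (9)·(13/28) − 6 = -51/28.
For Firm B: with q = P(Fight), equating Expand's and Cut's payoffs gives 15q − 12 = −13q + 7 ⇒ q = 19/28.

-51/28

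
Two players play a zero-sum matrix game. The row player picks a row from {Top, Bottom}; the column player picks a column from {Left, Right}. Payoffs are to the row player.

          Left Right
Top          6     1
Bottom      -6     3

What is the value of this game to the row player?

12/7

Row minima: Top → 1, Bottom → -6; maximin = 1.
Column maxima: Left → 6, Right → 3; minimax = 3.
1 ≠ 3, so there is no saddle point; optimal play is mixed.
Let the row player play Top with probability p. Expected payoff against Left: 6p + (-6)(1−p) = 12p − 6; against Right: 1p + 3(1−p) = −2p + 3.
Setting these equal: 12p − 6 = −2p + 3 ⇒ 14p = 9 ⇒ p = 9/14, and the value is (12)·(9/14) − 6 = 12/7.
For the column player: with q = P(Left), equating Top's and Bottom's payoffs gives 5q + 1 = −9q + 3 ⇒ q = 1/7.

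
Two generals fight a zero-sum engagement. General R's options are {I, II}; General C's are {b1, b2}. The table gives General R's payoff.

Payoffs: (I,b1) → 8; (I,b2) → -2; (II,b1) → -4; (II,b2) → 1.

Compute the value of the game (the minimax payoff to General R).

0

Row minima: I → -2, II → -4; maximin = -2.
Column maxima: b1 → 8, b2 → 1; minimax = 1.
-2 ≠ 1, so there is no saddle point; optimal play is mixed.
Let General R play I with probability p. Expected payoff against b1: 8p + (-4)(1−p) = 12p − 4; against b2: (-2)p + 1(1−p) = −3p + 1.
Setting these equal: 12p − 4 = −3p + 1 ⇒ 15p = 5 ⇒ p = 1/3, and the value is (12)·(1/3) − 4 = 0.
For General C: with q = P(b1), equating I's and II's payoffs gives 10q − 2 = −5q + 1 ⇒ q = 1/5.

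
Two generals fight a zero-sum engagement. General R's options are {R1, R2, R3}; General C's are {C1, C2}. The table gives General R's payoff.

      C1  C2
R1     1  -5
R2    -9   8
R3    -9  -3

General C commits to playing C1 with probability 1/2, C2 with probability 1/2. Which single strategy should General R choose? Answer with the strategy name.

R2

Expected payoff of R1: (1/2)·1 + (1/2)·(-5) = -2.
Expected payoff of R2: (1/2)·(-9) + (1/2)·8 = -1/2.
Expected payoff of R3: (1/2)·(-9) + (1/2)·(-3) = -6.
The largest is -1/2, so General R's best response is R2.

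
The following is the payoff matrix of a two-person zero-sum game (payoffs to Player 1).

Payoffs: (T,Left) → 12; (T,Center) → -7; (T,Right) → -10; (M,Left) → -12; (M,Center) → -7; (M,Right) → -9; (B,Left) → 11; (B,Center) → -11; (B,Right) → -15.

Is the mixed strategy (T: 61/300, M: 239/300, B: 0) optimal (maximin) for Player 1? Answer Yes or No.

No

Against Left this mix gives (61/300)·12 + (239/300)·(-12) = -178/25.
Against Center this mix gives (61/300)·(-7) + (239/300)·(-7) = -7.
Against Right this mix gives (61/300)·(-10) + (239/300)·(-9) = -2761/300.
Player 2 will play Right, holding Player 1 to -2761/300. Shifting weight toward the row that does better against Right would raise this floor (the equalizing mix achieves -228/25 against both Right and Left), so the proposed strategy is not optimal.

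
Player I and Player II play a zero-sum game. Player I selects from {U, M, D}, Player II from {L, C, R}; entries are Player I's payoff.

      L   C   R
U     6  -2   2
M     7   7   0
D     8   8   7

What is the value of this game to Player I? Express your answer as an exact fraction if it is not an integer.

Row minima: U → -2, M → 0, D → 7; maximin = 7.
Column maxima: L → 8, C → 8, R → 7; minimax = 7.
Since maximin = minimax = 7, there is a saddle point and the value is 7.

7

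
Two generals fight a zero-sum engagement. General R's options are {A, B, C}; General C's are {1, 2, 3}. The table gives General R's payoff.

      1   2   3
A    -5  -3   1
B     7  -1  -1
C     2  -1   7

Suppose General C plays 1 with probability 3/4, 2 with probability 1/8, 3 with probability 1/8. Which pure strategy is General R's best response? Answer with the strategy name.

Expected payoff of A: (3/4)·(-5) + (1/8)·(-3) + (1/8)·1 = -4.
Expected payoff of B: (3/4)·7 + (1/8)·(-1) + (1/8)·(-1) = 5.
Expected payoff of C: (3/4)·2 + (1/8)·(-1) + (1/8)·7 = 9/4.
The largest is 5, so General R's best response is B.

B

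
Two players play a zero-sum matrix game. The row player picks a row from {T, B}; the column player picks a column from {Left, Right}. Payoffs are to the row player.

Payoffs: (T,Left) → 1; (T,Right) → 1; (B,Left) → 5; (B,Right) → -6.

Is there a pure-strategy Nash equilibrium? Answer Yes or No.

Yes

Row minima: T → 1, B → -6; maximin = 1.
Column maxima: Left → 5, Right → 1; minimax = 1.
maximin = minimax = 1, so a saddle point exists.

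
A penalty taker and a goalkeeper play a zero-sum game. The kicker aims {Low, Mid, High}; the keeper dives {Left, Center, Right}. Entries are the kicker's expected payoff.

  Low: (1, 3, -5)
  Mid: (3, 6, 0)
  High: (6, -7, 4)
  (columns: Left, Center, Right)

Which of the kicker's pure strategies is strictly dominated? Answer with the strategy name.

Low

Mid gives a strictly higher payoff than Low against every column: 3 > 1, 6 > 3, 0 > -5.
So Low is strictly dominated and the kicker never plays it.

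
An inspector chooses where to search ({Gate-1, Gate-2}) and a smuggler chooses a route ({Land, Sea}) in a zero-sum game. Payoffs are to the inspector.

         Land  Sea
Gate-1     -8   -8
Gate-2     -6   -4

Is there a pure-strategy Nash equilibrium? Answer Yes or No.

Yes

Row minima: Gate-1 → -8, Gate-2 → -6; maximin = -6.
Column maxima: Land → -6, Sea → -4; minimax = -6.
maximin = minimax = -6, so a saddle point exists.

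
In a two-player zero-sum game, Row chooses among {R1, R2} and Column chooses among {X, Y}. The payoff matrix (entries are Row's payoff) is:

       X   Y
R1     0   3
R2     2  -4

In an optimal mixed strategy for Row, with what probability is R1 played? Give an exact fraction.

Row minima: R1 → 0, R2 → -4; maximin = 0.
Column maxima: X → 2, Y → 3; minimax = 2.
0 ≠ 2, so there is no saddle point; optimal play is mixed.
Let Row play R1 with probability p. Expected payoff against X: 0p + 2(1−p) = −2p + 2; against Y: 3p + (-4)(1−p) = 7p − 4.
Setting these equal: −2p + 2 = 7p − 4 ⇒ −9p = -6 ⇒ p = 2/3, and the value is (-2)·(2/3) + 2 = 2/3.
For Column: with q = P(X), equating R1's and R2's payoffs gives −3q + 3 = 6q − 4 ⇒ q = 7/9.

2/3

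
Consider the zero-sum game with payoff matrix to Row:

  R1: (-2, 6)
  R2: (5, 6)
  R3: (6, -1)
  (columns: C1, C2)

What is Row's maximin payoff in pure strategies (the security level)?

Row minima: R1 → -2, R2 → 5, R3 → -1.
The best of these is 5.

5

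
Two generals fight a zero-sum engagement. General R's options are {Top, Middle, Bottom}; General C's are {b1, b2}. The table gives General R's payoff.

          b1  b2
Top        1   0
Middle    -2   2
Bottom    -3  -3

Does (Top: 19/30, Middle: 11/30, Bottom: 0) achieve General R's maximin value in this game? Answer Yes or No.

Against b1 this mix gives (19/30)·1 + (11/30)·(-2) = -1/10.
Against b2 this mix gives (19/30)·0 + (11/30)·2 = 11/15.
General C will play b1, holding General R to -1/10. Shifting weight toward the row that does better against b1 would raise this floor (the equalizing mix achieves 2/5 against both b1 and b2), so the proposed strategy is not optimal.

No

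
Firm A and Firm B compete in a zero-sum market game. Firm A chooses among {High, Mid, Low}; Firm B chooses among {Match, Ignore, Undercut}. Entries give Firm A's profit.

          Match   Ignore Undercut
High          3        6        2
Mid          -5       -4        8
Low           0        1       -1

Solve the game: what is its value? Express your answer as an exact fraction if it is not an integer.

17/7

Row minima: High → 2, Mid → -5, Low → -1; maximin = 2.
Column maxima: Match → 3, Ignore → 6, Undercut → 8; minimax = 3.
2 ≠ 3, so there is no saddle point; optimal play is mixed.
Low is strictly dominated by High, so Firm A never plays it.
Ignore is strictly dominated by Match (it gives Firm A strictly more in every row), so Firm B never plays it.
On the remaining 2×2 (High, Mid vs Match, Undercut):
Let Firm A play High with probability p. Expected payoff against Match: 3p + (-5)(1−p) = 8p − 5; against Undercut: 2p + 8(1−p) = −6p + 8.
Setting these equal: 8p − 5 = −6p + 8 ⇒ 14p = 13 ⇒ p = 13/14, and the value is (8)·(13/14) − 5 = 17/7.
For Firm B: with q = P(Match), equating High's and Mid's payoffs gives q + 2 = −13q + 8 ⇒ q = 3/7.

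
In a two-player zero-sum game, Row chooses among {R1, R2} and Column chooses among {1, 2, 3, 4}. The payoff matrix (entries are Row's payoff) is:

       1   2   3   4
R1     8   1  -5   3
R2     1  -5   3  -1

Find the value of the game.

-11/7

Row minima: R1 → -5, R2 → -5; maximin = -5.
Column maxima: 1 → 8, 2 → 1, 3 → 3, 4 → 3; minimax = 1.
-5 ≠ 1, so there is no saddle point; optimal play is mixed.
1 is strictly dominated by 2 (it gives Row strictly more in every row), so Column never plays it.
4 is strictly dominated by 2 (it gives Row strictly more in every row), so Column never plays it.
On the remaining 2×2 (R1, R2 vs 2, 3):
Let Row play R1 with probability p. Expected payoff against 2: 1p + (-5)(1−p) = 6p − 5; against 3: (-5)p + 3(1−p) = −8p + 3.
Setting these equal: 6p − 5 = −8p + 3 ⇒ 14p = 8 ⇒ p = 4/7, and the value is (6)·(4/7) − 5 = -11/7.
For Column: with q = P(2), equating R1's and R2's payoffs gives 6q − 5 = −8q + 3 ⇒ q = 4/7.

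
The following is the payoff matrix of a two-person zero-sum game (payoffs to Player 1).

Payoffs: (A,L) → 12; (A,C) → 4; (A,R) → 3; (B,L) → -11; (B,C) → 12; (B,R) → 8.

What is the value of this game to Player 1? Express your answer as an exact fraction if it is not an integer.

129/28

Row minima: A → 3, B → -11; maximin = 3.
Column maxima: L → 12, C → 12, R → 8; minimax = 8.
3 ≠ 8, so there is no saddle point; optimal play is mixed.
C is strictly dominated by R (it gives Player 1 strictly more in every row), so Player 2 never plays it.
On the remaining 2×2 (A, B vs L, R):
Let Player 1 play A with probability p. Expected payoff against L: 12p + (-11)(1−p) = 23p − 11; against R: 3p + 8(1−p) = −5p + 8.
Setting these equal: 23p − 11 = −5p + 8 ⇒ 28p = 19 ⇒ p = 19/28, and the value is (23)·(19/28) − 11 = 129/28.
For Player 2: with q = P(L), equating A's and B's payoffs gives 9q + 3 = −19q + 8 ⇒ q = 5/28.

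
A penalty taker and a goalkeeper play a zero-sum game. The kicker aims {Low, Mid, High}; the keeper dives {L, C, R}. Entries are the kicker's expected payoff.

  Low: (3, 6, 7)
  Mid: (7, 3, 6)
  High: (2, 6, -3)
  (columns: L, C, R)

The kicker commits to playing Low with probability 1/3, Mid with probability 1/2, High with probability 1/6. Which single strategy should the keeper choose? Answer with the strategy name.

C

If the keeper plays L, the kicker's expected payoff is (1/3)·3 + (1/2)·7 + (1/6)·2 = 29/6.
If the keeper plays C, the kicker's expected payoff is (1/3)·6 + (1/2)·3 + (1/6)·6 = 9/2.
If the keeper plays R, the kicker's expected payoff is (1/3)·7 + (1/2)·6 + (1/6)·(-3) = 29/6.
The keeper minimizes the kicker's payoff; the smallest is 9/2, so the best response is C.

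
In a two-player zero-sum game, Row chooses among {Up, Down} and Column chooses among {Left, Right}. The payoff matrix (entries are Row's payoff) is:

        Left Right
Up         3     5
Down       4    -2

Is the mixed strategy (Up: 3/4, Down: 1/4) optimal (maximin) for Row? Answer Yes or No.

Against Left this mix gives (3/4)·3 + (1/4)·4 = 13/4.
Against Right this mix gives (3/4)·5 + (1/4)·(-2) = 13/4.
All of Column's active replies (Left, Right) yield 13/4, and no column does worse for Row. The mix makes Column indifferent and guarantees 13/4, so it is optimal.

Yes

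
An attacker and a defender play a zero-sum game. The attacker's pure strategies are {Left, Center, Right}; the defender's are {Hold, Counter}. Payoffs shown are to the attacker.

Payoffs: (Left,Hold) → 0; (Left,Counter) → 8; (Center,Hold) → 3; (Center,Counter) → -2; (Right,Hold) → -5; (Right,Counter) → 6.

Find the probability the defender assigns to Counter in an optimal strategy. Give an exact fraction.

Row minima: Left → 0, Center → -2, Right → -5; maximin = 0.
Column maxima: Hold → 3, Counter → 8; minimax = 3.
0 ≠ 3, so there is no saddle point; optimal play is mixed.
Right is strictly dominated by Left, so the attacker never plays it.
On the remaining 2×2 (Left, Center vs Hold, Counter):
Let the attacker play Left with probability p. Expected payoff against Hold: 0p + 3(1−p) = −3p + 3; against Counter: 8p + (-2)(1−p) = 10p − 2.
Setting these equal: −3p + 3 = 10p − 2 ⇒ −13p = -5 ⇒ p = 5/13, and the value is (-3)·(5/13) + 3 = 24/13.
For the defender: with q = P(Hold), equating Left's and Center's payoffs gives −8q + 8 = 5q − 2 ⇒ q = 10/13.

3/13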